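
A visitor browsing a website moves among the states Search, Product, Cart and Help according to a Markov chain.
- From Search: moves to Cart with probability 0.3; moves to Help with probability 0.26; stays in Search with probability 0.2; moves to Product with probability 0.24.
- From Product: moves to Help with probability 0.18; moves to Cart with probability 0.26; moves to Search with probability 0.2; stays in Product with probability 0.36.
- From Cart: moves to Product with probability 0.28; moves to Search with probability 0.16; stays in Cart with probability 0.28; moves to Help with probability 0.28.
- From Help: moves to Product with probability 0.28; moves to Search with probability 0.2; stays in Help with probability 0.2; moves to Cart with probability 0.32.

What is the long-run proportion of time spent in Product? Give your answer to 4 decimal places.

Let the stationary distribution be π with π = πP and π_1 + π_2 + π_3 + π_4 = 1.
π_1 = 0.2·π_1 + 0.2·π_2 + 0.16·π_3 + 0.2·π_4
π_2 = 0.24·π_1 + 0.36·π_2 + 0.28·π_3 + 0.28·π_4
π_3 = 0.3·π_1 + 0.26·π_2 + 0.28·π_3 + 0.32·π_4
Solving with the normalization constraint gives π = (0.1885, 0.2962, 0.2870, 0.2283).
So the stationary probability of Product is 0.2962.

0.2962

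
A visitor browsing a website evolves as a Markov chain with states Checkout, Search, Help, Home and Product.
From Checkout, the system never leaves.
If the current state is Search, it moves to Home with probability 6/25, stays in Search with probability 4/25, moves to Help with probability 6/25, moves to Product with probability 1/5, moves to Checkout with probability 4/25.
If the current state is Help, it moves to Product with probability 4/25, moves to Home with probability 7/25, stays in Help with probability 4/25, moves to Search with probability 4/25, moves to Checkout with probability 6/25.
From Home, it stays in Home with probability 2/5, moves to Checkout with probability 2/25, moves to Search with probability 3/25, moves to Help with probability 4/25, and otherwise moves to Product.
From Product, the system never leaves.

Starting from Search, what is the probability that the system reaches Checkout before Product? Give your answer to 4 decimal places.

0.4279

Let h(s) be the probability of absorption at Checkout starting from transient state s. Then h(Checkout) = 1 and h(Product) = 0. By first-step analysis:
h(Search) = 0.16·1 + 0.16·h(Search) + 0.24·h(Help) + 0.24·h(Home) + 0.2·0
h(Help) = 0.24·1 + 0.16·h(Search) + 0.16·h(Help) + 0.28·h(Home) + 0.16·0
h(Home) = 0.08·1 + 0.12·h(Search) + 0.16·h(Help) + 0.4·h(Home) + 0.24·0
Solving: h(Search) = 0.4279, h(Help) = 0.4831, h(Home) = 0.3477.
Starting from Search, the probability is 0.4279.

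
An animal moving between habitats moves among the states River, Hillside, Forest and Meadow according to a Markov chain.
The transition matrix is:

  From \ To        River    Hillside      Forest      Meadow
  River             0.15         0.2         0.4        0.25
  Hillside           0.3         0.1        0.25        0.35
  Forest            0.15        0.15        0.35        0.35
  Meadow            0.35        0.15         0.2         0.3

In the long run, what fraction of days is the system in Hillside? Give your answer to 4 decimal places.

0.1541

Let the stationary distribution be π with π = πP and π_1 + π_2 + π_3 + π_4 = 1.
π_1 = 0.15·π_1 + 0.3·π_2 + 0.15·π_3 + 0.35·π_4
π_2 = 0.2·π_1 + 0.1·π_2 + 0.15·π_3 + 0.15·π_4
π_3 = 0.4·π_1 + 0.25·π_2 + 0.35·π_3 + 0.2·π_4
Solving with the normalization constraint gives π = (0.2353, 0.1541, 0.2997, 0.3109).
So the stationary probability of Hillside is 0.1541.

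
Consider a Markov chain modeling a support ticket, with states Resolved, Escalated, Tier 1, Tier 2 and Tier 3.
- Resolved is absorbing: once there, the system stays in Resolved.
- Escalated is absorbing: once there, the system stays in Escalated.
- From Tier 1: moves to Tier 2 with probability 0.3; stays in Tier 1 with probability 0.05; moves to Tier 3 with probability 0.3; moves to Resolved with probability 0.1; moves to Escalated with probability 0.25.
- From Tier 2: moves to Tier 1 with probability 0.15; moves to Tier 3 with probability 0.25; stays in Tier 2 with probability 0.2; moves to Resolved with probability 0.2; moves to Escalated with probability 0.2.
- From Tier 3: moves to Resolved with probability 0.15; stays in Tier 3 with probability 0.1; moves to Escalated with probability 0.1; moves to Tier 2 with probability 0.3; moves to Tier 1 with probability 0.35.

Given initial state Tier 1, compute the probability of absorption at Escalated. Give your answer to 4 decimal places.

Let h(s) be the probability of absorption at Escalated starting from transient state s. Then h(Escalated) = 1 and h(Resolved) = 0. By first-step analysis:
h(Tier 1) = 0.1·0 + 0.25·1 + 0.05·h(Tier 1) + 0.3·h(Tier 2) + 0.3·h(Tier 3)
h(Tier 2) = 0.2·0 + 0.2·1 + 0.15·h(Tier 1) + 0.2·h(Tier 2) + 0.25·h(Tier 3)
h(Tier 3) = 0.15·0 + 0.1·1 + 0.35·h(Tier 1) + 0.3·h(Tier 2) + 0.1·h(Tier 3)
Solving: h(Tier 1) = 0.5903, h(Tier 2) = 0.5215, h(Tier 3) = 0.5145.
Starting from Tier 1, the probability is 0.5903.

0.5903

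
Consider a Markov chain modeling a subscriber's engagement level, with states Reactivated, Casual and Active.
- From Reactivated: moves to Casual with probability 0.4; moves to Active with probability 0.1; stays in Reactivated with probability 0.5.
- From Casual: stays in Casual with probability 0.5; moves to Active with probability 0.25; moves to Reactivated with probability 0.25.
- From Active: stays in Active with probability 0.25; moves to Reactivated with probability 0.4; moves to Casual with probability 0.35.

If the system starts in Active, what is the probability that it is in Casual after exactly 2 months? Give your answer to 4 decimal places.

Sum over the intermediate state after 1 month:
P = P(Active→Reactivated)·P(Reactivated→Casual) + P(Active→Casual)·P(Casual→Casual) + P(Active→Active)·P(Active→Casual)
  = 0.4×0.4 + 0.35×0.5 + 0.25×0.35
  = 0.1600 + 0.1750 + 0.0875 = 0.4225

0.4225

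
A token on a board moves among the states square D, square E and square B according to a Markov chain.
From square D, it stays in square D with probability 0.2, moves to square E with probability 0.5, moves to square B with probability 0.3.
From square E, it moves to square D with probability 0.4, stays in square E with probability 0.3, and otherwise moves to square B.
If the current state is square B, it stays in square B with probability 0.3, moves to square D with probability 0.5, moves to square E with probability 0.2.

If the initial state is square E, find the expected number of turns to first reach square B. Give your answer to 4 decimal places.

Let t(s) be the expected number of turns to first reach square B from state s, with t(square B) = 0. Conditioning on the first turn:
t(square D) = 1 + 0.2·t(square D) + 0.5·t(square E)
t(square E) = 1 + 0.4·t(square D) + 0.3·t(square E)
Solving: t(square D) = 3.3333, t(square E) = 3.3333.
Expected turns from square E to square B: 3.3333.

3.3333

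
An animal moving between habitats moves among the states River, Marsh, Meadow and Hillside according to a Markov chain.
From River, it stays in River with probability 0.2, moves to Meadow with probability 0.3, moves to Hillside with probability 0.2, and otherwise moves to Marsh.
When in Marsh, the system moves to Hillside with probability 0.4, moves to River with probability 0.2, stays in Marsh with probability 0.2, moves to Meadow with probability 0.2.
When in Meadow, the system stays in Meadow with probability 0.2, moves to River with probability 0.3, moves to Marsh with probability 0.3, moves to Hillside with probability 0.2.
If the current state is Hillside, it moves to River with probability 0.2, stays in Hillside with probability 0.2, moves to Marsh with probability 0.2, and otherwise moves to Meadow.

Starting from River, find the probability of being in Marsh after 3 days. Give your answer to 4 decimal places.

Propagate the distribution vector 3 days from River.
After 0 days: (1.0000, 0.0000, 0.0000, 0.0000)
After 1 day: (0.2000, 0.3000, 0.3000, 0.2000)
After 2 days: (0.2300, 0.2500, 0.2600, 0.2600)
After 3 days: (0.2260, 0.2490, 0.2750, 0.2500)
P(in Marsh after 3 days) = 0.2490

0.2490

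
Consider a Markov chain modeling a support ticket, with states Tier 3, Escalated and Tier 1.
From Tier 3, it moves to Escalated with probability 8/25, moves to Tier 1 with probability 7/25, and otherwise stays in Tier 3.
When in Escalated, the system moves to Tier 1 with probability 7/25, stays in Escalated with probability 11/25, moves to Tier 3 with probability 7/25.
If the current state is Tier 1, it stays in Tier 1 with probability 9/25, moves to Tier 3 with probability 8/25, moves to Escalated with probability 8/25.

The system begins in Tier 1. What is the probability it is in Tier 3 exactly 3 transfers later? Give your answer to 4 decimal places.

Propagate the distribution vector 3 transfers from Tier 1.
After 0 transfers: (0.0000, 0.0000, 1.0000)
After 1 transfer: (0.3200, 0.3200, 0.3600)
After 2 transfers: (0.3328, 0.3584, 0.3088)
After 3 transfers: (0.3323, 0.3630, 0.3047)
P(in Tier 3 after 3 transfers) = 0.3323

0.3323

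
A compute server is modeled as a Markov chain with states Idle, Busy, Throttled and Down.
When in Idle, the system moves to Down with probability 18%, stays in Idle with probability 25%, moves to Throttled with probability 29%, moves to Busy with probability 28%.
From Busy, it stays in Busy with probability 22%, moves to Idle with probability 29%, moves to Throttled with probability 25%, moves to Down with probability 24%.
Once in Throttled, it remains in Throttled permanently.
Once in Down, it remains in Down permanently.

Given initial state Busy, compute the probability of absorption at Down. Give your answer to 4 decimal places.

0.4609

Let h(s) be the probability of absorption at Down starting from transient state s. Then h(Down) = 1 and h(Throttled) = 0. By first-step analysis:
h(Idle) = 0.25·h(Idle) + 0.28·h(Busy) + 0.29·0 + 0.18·1
h(Busy) = 0.29·h(Idle) + 0.22·h(Busy) + 0.25·0 + 0.24·1
Solving: h(Idle) = 0.4121, h(Busy) = 0.4609.
Starting from Busy, the probability is 0.4609.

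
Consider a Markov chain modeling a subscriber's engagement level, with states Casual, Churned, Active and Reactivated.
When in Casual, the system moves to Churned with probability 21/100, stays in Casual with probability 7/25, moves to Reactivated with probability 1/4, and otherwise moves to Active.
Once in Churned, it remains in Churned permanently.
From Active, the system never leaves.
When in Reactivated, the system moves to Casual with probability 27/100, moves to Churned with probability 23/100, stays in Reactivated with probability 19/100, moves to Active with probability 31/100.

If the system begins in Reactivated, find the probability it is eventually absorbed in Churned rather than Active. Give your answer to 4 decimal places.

0.4311

Let h(s) be the probability of absorption at Churned starting from transient state s. Then h(Churned) = 1 and h(Active) = 0. By first-step analysis:
h(Casual) = 0.28·h(Casual) + 0.21·1 + 0.26·0 + 0.25·h(Reactivated)
h(Reactivated) = 0.27·h(Casual) + 0.23·1 + 0.31·0 + 0.19·h(Reactivated)
Solving: h(Casual) = 0.4413, h(Reactivated) = 0.4311.
Starting from Reactivated, the probability is 0.4311.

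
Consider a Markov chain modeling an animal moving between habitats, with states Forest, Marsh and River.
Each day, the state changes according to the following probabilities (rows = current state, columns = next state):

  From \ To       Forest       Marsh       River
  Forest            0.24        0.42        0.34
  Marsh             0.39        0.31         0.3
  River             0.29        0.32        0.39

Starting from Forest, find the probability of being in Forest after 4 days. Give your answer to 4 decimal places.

Propagate the distribution vector 4 days from Forest.
After 0 days: (1.0000, 0.0000, 0.0000)
After 1 day: (0.2400, 0.4200, 0.3400)
After 2 days: (0.3200, 0.3398, 0.3402)
After 3 days: (0.3080, 0.3486, 0.3434)
After 4 days: (0.3095, 0.3473, 0.3432)
P(in Forest after 4 days) = 0.3095

0.3095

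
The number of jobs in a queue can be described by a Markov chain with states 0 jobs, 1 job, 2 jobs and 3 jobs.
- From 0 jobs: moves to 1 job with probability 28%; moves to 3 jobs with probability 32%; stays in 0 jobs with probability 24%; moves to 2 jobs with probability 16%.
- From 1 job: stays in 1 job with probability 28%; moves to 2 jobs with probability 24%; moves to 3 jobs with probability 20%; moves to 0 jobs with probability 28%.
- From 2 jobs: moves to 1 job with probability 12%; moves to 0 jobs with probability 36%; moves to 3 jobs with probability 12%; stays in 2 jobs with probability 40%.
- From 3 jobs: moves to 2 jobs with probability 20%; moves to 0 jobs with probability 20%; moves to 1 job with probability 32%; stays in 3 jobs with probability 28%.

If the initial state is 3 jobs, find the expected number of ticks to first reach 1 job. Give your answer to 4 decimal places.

3.8086

Let t(s) be the expected number of ticks to first reach 1 job from state s, with t(1 job) = 0. Conditioning on the first tick:
t(0 jobs) = 1 + 0.24·t(0 jobs) + 0.16·t(2 jobs) + 0.32·t(3 jobs)
t(2 jobs) = 1 + 0.36·t(0 jobs) + 0.4·t(2 jobs) + 0.12·t(3 jobs)
t(3 jobs) = 1 + 0.2·t(0 jobs) + 0.2·t(2 jobs) + 0.28·t(3 jobs)
Solving: t(0 jobs) = 3.9267, t(2 jobs) = 4.7844, t(3 jobs) = 3.8086.
Expected ticks from 3 jobs to 1 job: 3.8086.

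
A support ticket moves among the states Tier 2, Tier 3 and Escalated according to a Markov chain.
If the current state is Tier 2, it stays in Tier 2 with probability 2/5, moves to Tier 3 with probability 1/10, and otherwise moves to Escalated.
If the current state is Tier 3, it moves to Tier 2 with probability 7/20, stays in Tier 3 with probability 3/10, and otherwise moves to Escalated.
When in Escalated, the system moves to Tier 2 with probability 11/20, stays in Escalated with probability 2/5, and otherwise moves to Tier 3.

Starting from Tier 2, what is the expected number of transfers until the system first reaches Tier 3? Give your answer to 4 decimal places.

Let t(s) be the expected number of transfers to first reach Tier 3 from state s, with t(Tier 3) = 0. Conditioning on the first transfer:
t(Tier 2) = 1 + 0.4·t(Tier 2) + 0.5·t(Escalated)
t(Escalated) = 1 + 0.55·t(Tier 2) + 0.4·t(Escalated)
Solving: t(Tier 2) = 12.9412, t(Escalated) = 13.5294.
Expected transfers from Tier 2 to Tier 3: 12.9412.

12.9412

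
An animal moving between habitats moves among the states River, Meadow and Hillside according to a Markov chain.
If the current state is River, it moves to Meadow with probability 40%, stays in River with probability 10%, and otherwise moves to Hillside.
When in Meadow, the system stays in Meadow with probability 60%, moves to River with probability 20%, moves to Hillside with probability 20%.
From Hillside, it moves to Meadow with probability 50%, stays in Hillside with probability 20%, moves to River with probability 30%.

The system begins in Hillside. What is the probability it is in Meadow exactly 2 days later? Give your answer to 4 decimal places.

Sum over the intermediate state after 1 day:
P = P(Hillside→River)·P(River→Meadow) + P(Hillside→Meadow)·P(Meadow→Meadow) + P(Hillside→Hillside)·P(Hillside→Meadow)
  = 0.3×0.4 + 0.5×0.6 + 0.2×0.5
  = 0.1200 + 0.3000 + 0.1000 = 0.5200

0.5200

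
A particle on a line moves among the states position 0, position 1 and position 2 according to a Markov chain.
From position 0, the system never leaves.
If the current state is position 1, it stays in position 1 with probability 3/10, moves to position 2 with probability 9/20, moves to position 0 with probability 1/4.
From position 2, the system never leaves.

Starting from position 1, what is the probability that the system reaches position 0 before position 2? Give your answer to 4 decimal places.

Let h(s) be the probability of absorption at position 0 starting from transient state s. Then h(position 0) = 1 and h(position 2) = 0. By first-step analysis:
h(position 1) = 0.25·1 + 0.3·h(position 1) + 0.45·0
Solving: h(position 1) = 0.3571.
Starting from position 1, the probability is 0.3571.

0.3571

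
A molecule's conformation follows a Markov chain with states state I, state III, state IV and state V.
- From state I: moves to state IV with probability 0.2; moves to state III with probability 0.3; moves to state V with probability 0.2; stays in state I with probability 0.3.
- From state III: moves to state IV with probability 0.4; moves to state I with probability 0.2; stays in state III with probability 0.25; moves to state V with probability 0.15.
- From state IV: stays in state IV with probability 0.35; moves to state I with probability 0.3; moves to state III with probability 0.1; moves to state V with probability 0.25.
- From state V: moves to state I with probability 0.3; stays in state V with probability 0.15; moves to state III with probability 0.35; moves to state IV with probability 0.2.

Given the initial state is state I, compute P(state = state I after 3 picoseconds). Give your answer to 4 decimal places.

Propagate the distribution vector 3 picoseconds from state I.
After 0 picoseconds: (1.0000, 0.0000, 0.0000, 0.0000)
After 1 picosecond: (0.3000, 0.3000, 0.2000, 0.2000)
After 2 picoseconds: (0.2700, 0.2550, 0.2900, 0.1850)
After 3 picoseconds: (0.2745, 0.2385, 0.2945, 0.1925)
P(in state I after 3 picoseconds) = 0.2745

0.2745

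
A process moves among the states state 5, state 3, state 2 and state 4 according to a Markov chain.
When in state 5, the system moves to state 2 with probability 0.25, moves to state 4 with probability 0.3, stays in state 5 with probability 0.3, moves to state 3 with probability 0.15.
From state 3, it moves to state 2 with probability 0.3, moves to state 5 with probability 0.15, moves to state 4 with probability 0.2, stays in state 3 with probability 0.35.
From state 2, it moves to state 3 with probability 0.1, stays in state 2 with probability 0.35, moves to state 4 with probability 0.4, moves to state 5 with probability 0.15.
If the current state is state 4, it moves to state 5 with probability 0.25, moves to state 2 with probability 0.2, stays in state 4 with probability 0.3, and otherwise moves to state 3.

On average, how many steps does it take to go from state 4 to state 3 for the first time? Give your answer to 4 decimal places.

5.2932

Let t(s) be the expected number of steps to first reach state 3 from state s, with t(state 3) = 0. Conditioning on the first step:
t(state 5) = 1 + 0.3·t(state 5) + 0.25·t(state 2) + 0.3·t(state 4)
t(state 2) = 1 + 0.15·t(state 5) + 0.35·t(state 2) + 0.4·t(state 4)
t(state 4) = 1 + 0.25·t(state 5) + 0.2·t(state 2) + 0.3·t(state 4)
Solving: t(state 5) = 5.8958, t(state 2) = 6.1564, t(state 4) = 5.2932.
Expected steps from state 4 to state 3: 5.2932.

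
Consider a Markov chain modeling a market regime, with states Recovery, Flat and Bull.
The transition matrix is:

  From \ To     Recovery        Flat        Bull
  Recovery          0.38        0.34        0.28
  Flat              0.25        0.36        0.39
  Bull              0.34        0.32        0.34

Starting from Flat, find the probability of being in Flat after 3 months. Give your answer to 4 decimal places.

0.3399

Propagate the distribution vector 3 months from Flat.
After 0 months: (0.0000, 1.0000, 0.0000)
After 1 month: (0.2500, 0.3600, 0.3900)
After 2 months: (0.3176, 0.3394, 0.3430)
After 3 months: (0.3222, 0.3399, 0.3379)
P(in Flat after 3 months) = 0.3399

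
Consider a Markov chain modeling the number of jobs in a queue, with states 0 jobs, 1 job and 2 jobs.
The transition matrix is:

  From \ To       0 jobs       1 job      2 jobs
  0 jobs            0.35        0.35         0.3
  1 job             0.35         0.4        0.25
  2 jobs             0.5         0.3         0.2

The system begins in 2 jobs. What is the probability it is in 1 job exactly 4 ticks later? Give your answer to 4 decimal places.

Propagate the distribution vector 4 ticks from 2 jobs.
After 0 ticks: (0.0000, 0.0000, 1.0000)
After 1 tick: (0.5000, 0.3000, 0.2000)
After 2 ticks: (0.3800, 0.3550, 0.2650)
After 3 ticks: (0.3898, 0.3545, 0.2558)
After 4 ticks: (0.3884, 0.3549, 0.2567)
P(in 1 job after 4 ticks) = 0.3549

0.3549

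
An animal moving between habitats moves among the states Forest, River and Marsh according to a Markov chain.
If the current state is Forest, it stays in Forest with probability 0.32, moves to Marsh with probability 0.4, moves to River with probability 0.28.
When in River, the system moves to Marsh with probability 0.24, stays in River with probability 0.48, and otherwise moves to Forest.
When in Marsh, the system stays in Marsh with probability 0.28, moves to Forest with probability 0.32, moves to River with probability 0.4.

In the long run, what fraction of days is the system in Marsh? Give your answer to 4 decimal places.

0.3007

Let the stationary distribution be π with π = πP and π_1 + π_2 + π_3 = 1.
π_1 = 0.32·π_1 + 0.28·π_2 + 0.32·π_3
π_2 = 0.28·π_1 + 0.48·π_2 + 0.4·π_3
Solving with the normalization constraint gives π = (0.3042, 0.3951, 0.3007).
So the stationary probability of Marsh is 0.3007.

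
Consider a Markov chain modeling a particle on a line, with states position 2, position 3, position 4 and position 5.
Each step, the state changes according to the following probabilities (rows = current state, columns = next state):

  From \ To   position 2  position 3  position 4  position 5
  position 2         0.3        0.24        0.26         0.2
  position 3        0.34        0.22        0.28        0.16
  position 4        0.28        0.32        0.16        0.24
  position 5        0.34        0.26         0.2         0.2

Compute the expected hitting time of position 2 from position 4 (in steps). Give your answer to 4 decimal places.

Let t(s) be the expected number of steps to first reach position 2 from state s, with t(position 2) = 0. Conditioning on the first step:
t(position 3) = 1 + 0.22·t(position 3) + 0.28·t(position 4) + 0.16·t(position 5)
t(position 4) = 1 + 0.32·t(position 3) + 0.16·t(position 4) + 0.24·t(position 5)
t(position 5) = 1 + 0.26·t(position 3) + 0.2·t(position 4) + 0.2·t(position 5)
Solving: t(position 3) = 3.0694, t(position 4) = 3.2328, t(position 5) = 3.0558.
Expected steps from position 4 to position 2: 3.2328.

3.2328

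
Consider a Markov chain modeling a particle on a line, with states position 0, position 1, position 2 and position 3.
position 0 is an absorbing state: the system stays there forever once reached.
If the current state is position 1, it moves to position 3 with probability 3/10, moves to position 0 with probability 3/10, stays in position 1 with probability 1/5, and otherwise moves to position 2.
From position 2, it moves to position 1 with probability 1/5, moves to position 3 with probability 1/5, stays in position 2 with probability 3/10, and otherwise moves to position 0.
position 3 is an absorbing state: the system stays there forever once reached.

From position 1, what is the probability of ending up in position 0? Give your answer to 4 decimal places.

0.5192

Let h(s) be the probability of absorption at position 0 starting from transient state s. Then h(position 0) = 1 and h(position 3) = 0. By first-step analysis:
h(position 1) = 0.3·1 + 0.2·h(position 1) + 0.2·h(position 2) + 0.3·0
h(position 2) = 0.3·1 + 0.2·h(position 1) + 0.3·h(position 2) + 0.2·0
Solving: h(position 1) = 0.5192, h(position 2) = 0.5769.
Starting from position 1, the probability is 0.5192.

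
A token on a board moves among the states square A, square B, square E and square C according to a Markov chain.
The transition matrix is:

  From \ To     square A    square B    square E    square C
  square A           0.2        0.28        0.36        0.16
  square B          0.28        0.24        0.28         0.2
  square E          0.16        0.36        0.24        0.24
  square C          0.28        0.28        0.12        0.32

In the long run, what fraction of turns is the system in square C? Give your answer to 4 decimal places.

Let the stationary distribution be π with π = πP and π_1 + π_2 + π_3 + π_4 = 1.
π_1 = 0.2·π_1 + 0.28·π_2 + 0.16·π_3 + 0.28·π_4
π_2 = 0.28·π_1 + 0.24·π_2 + 0.36·π_3 + 0.28·π_4
π_3 = 0.36·π_1 + 0.28·π_2 + 0.24·π_3 + 0.12·π_4
Solving with the normalization constraint gives π = (0.2313, 0.2886, 0.2519, 0.2282).
So the stationary probability of square C is 0.2282.

0.2282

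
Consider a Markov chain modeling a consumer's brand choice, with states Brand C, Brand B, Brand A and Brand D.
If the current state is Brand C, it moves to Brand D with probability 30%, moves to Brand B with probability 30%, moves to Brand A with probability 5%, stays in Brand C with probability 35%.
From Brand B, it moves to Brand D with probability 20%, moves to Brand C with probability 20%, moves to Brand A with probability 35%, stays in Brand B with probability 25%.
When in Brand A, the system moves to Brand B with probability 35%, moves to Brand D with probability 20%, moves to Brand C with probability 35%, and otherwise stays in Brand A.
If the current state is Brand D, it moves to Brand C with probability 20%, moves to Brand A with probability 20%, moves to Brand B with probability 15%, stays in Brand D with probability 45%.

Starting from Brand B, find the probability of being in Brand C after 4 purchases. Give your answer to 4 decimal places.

Propagate the distribution vector 4 purchases from Brand B.
After 0 purchases: (0.0000, 1.0000, 0.0000, 0.0000)
After 1 purchase: (0.2000, 0.2500, 0.3500, 0.2000)
After 2 purchases: (0.2825, 0.2750, 0.1725, 0.2700)
After 3 purchases: (0.2683, 0.2544, 0.1816, 0.2958)
After 4 purchases: (0.2675, 0.2520, 0.1798, 0.3008)
P(in Brand C after 4 purchases) = 0.2675

0.2675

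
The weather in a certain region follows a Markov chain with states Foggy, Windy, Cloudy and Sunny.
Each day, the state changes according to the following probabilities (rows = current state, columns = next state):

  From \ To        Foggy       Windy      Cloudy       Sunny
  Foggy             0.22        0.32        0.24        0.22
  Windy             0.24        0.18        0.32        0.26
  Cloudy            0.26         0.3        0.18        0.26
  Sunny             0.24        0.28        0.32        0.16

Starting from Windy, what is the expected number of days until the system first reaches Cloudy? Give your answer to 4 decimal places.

3.3203

Let t(s) be the expected number of days to first reach Cloudy from state s, with t(Cloudy) = 0. Conditioning on the first day:
t(Foggy) = 1 + 0.22·t(Foggy) + 0.32·t(Windy) + 0.22·t(Sunny)
t(Windy) = 1 + 0.24·t(Foggy) + 0.18·t(Windy) + 0.26·t(Sunny)
t(Sunny) = 1 + 0.24·t(Foggy) + 0.28·t(Windy) + 0.16·t(Sunny)
Solving: t(Foggy) = 3.5807, t(Windy) = 3.3203, t(Sunny) = 3.3203.
Expected days from Windy to Cloudy: 3.3203.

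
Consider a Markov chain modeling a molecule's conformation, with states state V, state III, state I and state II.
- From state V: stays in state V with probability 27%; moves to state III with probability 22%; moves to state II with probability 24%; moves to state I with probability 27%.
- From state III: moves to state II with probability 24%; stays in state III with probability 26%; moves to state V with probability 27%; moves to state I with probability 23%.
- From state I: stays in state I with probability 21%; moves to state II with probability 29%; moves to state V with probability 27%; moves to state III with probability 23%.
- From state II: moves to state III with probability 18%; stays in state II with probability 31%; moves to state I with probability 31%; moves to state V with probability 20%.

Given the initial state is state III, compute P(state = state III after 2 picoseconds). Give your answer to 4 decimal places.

Propagate the distribution vector 2 picoseconds from state III.
After 0 picoseconds: (0.0000, 1.0000, 0.0000, 0.0000)
After 1 picosecond: (0.2700, 0.2600, 0.2300, 0.2400)
After 2 picoseconds: (0.2532, 0.2231, 0.2554, 0.2683)
P(in state III after 2 picoseconds) = 0.2231

0.2231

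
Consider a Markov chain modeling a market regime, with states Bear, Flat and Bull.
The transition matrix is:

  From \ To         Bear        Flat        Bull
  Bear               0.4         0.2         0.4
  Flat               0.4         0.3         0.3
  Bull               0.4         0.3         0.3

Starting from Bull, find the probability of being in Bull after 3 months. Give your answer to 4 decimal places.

Propagate the distribution vector 3 months from Bull.
After 0 months: (0.0000, 0.0000, 1.0000)
After 1 month: (0.4000, 0.3000, 0.3000)
After 2 months: (0.4000, 0.2600, 0.3400)
After 3 months: (0.4000, 0.2600, 0.3400)
P(in Bull after 3 months) = 0.3400

0.3400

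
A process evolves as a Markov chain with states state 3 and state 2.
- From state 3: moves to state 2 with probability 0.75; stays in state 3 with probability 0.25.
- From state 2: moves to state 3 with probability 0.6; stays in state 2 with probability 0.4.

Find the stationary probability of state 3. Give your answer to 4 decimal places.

0.4444

Let the stationary distribution be π with π = πP and π_1 + π_2 = 1.
π_1 = 0.25·π_1 + 0.6·π_2
Solving with the normalization constraint gives π = (0.4444, 0.5556).
So the stationary probability of state 3 is 0.4444.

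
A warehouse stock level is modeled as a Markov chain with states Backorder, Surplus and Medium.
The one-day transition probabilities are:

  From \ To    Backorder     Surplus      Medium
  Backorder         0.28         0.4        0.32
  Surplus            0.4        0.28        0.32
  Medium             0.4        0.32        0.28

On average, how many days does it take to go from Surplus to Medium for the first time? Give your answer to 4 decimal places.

Let t(s) be the expected number of days to first reach Medium from state s, with t(Medium) = 0. Conditioning on the first day:
t(Backorder) = 1 + 0.28·t(Backorder) + 0.4·t(Surplus)
t(Surplus) = 1 + 0.4·t(Backorder) + 0.28·t(Surplus)
Solving: t(Backorder) = 3.1250, t(Surplus) = 3.1250.
Expected days from Surplus to Medium: 3.1250.

3.1250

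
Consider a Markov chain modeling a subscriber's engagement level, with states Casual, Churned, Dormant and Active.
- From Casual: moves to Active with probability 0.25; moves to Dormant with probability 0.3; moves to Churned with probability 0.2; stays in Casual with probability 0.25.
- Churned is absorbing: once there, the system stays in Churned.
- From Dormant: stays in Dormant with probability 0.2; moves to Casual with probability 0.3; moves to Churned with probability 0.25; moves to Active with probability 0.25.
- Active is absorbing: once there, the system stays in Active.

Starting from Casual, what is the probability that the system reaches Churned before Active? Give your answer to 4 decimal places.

Let h(s) be the probability of absorption at Churned starting from transient state s. Then h(Churned) = 1 and h(Active) = 0. By first-step analysis:
h(Casual) = 0.25·h(Casual) + 0.2·1 + 0.3·h(Dormant) + 0.25·0
h(Dormant) = 0.3·h(Casual) + 0.25·1 + 0.2·h(Dormant) + 0.25·0
Solving: h(Casual) = 0.4608, h(Dormant) = 0.4853.
Starting from Casual, the probability is 0.4608.

0.4608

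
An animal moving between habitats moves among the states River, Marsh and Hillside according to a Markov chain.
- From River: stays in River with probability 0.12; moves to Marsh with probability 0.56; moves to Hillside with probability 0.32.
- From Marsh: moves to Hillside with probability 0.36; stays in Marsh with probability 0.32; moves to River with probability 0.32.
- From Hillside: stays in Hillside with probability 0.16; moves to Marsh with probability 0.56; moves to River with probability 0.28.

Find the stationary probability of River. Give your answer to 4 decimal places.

Let the stationary distribution be π with π = πP and π_1 + π_2 + π_3 = 1.
π_1 = 0.12·π_1 + 0.32·π_2 + 0.28·π_3
π_2 = 0.56·π_1 + 0.32·π_2 + 0.56·π_3
Solving with the normalization constraint gives π = (0.2570, 0.4516, 0.2914).
So the stationary probability of River is 0.2570.

0.2570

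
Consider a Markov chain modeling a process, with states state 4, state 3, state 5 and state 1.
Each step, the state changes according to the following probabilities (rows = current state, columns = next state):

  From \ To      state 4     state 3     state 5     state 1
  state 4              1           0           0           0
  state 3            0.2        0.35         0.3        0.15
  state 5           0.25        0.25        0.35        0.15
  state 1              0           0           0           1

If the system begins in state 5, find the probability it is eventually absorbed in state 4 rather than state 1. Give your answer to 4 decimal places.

Let h(s) be the probability of absorption at state 4 starting from transient state s. Then h(state 4) = 1 and h(state 1) = 0. By first-step analysis:
h(state 3) = 0.2·1 + 0.35·h(state 3) + 0.3·h(state 5) + 0.15·0
h(state 5) = 0.25·1 + 0.25·h(state 3) + 0.35·h(state 5) + 0.15·0
Solving: h(state 3) = 0.5899, h(state 5) = 0.6115.
Starting from state 5, the probability is 0.6115.

0.6115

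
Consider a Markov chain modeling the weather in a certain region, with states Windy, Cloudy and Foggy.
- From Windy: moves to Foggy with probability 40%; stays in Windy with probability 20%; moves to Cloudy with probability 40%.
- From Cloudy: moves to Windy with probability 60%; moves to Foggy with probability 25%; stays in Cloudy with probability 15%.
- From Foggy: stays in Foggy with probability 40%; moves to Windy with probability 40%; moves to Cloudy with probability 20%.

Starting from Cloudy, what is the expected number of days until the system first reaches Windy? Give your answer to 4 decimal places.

Let t(s) be the expected number of days to first reach Windy from state s, with t(Windy) = 0. Conditioning on the first day:
t(Cloudy) = 1 + 0.15·t(Cloudy) + 0.25·t(Foggy)
t(Foggy) = 1 + 0.2·t(Cloudy) + 0.4·t(Foggy)
Solving: t(Cloudy) = 1.8478, t(Foggy) = 2.2826.
Expected days from Cloudy to Windy: 1.8478.

1.8478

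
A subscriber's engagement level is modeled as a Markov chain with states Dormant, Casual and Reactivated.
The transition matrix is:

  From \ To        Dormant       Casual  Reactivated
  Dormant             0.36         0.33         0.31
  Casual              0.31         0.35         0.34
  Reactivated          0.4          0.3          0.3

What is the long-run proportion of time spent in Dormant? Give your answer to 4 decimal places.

Let the stationary distribution be π with π = πP and π_1 + π_2 + π_3 = 1.
π_1 = 0.36·π_1 + 0.31·π_2 + 0.4·π_3
π_2 = 0.33·π_1 + 0.35·π_2 + 0.3·π_3
Solving with the normalization constraint gives π = (0.3563, 0.3270, 0.3166).
So the stationary probability of Dormant is 0.3563.

0.3563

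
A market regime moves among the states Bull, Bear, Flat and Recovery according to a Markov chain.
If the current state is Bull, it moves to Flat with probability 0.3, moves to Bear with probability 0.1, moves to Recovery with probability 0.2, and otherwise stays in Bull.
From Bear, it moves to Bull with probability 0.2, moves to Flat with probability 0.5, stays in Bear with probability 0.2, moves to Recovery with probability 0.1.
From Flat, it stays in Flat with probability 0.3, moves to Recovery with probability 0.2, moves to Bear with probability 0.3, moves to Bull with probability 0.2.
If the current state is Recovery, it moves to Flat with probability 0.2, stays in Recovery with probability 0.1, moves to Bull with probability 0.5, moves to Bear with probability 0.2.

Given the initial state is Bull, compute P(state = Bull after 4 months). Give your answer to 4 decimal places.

Propagate the distribution vector 4 months from Bull.
After 0 months: (1.0000, 0.0000, 0.0000, 0.0000)
After 1 month: (0.4000, 0.1000, 0.3000, 0.2000)
After 2 months: (0.3400, 0.1900, 0.3000, 0.1700)
After 3 months: (0.3190, 0.1960, 0.3210, 0.1640)
After 4 months: (0.3130, 0.2002, 0.3228, 0.1640)
P(in Bull after 4 months) = 0.3130

0.3130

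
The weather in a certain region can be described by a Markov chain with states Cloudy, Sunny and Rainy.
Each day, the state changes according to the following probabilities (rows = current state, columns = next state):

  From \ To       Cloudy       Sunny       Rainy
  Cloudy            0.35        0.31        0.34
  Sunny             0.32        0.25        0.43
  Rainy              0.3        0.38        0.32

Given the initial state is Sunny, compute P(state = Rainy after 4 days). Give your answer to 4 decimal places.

Propagate the distribution vector 4 days from Sunny.
After 0 days: (0.0000, 1.0000, 0.0000)
After 1 day: (0.3200, 0.2500, 0.4300)
After 2 days: (0.3210, 0.3251, 0.3539)
After 3 days: (0.3226, 0.3153, 0.3622)
After 4 days: (0.3224, 0.3164, 0.3611)
P(in Rainy after 4 days) = 0.3611

0.3611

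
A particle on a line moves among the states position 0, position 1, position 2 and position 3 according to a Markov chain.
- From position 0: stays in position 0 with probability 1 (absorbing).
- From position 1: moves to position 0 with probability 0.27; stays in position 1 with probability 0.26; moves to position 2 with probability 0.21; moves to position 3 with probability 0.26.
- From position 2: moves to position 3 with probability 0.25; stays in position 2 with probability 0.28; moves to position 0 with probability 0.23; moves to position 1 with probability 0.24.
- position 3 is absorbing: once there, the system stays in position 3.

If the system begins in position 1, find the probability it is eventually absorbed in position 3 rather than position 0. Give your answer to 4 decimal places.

Let h(s) be the probability of absorption at position 3 starting from transient state s. Then h(position 3) = 1 and h(position 0) = 0. By first-step analysis:
h(position 1) = 0.27·0 + 0.26·h(position 1) + 0.21·h(position 2) + 0.26·1
h(position 2) = 0.23·0 + 0.24·h(position 1) + 0.28·h(position 2) + 0.25·1
Solving: h(position 1) = 0.4969, h(position 2) = 0.5129.
Starting from position 1, the probability is 0.4969.

0.4969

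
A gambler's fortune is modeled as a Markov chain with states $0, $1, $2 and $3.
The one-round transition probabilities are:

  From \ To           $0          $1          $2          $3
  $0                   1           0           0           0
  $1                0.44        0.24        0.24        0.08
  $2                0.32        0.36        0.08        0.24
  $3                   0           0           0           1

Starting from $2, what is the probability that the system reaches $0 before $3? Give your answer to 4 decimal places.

0.6554

Let h(s) be the probability of absorption at $0 starting from transient state s. Then h($0) = 1 and h($3) = 0. By first-step analysis:
h($1) = 0.44·1 + 0.24·h($1) + 0.24·h($2) + 0.08·0
h($2) = 0.32·1 + 0.36·h($1) + 0.08·h($2) + 0.24·0
Solving: h($1) = 0.7859, h($2) = 0.6554.
Starting from $2, the probability is 0.6554.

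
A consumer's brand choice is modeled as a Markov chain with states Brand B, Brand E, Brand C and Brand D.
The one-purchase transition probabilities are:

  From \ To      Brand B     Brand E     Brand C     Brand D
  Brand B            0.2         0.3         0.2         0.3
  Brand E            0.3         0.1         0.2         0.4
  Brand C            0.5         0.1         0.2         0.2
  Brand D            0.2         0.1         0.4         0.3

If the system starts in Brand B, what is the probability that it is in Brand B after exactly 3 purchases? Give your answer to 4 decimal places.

Propagate the distribution vector 3 purchases from Brand B.
After 0 purchases: (1.0000, 0.0000, 0.0000, 0.0000)
After 1 purchase: (0.2000, 0.3000, 0.2000, 0.3000)
After 2 purchases: (0.2900, 0.1400, 0.2600, 0.3100)
After 3 purchases: (0.2920, 0.1580, 0.2620, 0.2880)
P(in Brand B after 3 purchases) = 0.2920

0.2920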